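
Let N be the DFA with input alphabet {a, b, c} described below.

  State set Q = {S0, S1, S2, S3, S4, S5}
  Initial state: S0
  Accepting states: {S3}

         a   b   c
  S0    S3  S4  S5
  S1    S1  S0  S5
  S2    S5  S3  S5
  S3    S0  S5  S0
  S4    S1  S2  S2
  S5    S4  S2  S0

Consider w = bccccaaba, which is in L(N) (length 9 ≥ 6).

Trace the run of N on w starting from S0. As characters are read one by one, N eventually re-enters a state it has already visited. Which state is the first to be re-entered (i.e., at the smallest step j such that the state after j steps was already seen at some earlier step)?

S0

State sequence: S0 -b-> S4 -c-> S2 -c-> S5 -c-> S0 -c-> S5 -a-> S4 -a-> S1 -b-> S0 -a-> S3
First repeat at step 4: S0 was already visited.

The earliest repeat is at step j = 4: N is in S0, which it already visited at step i = 0.
Since N has 6 states, any run of length ≥ 6 visits 6+1 states, so by pigeonhole some state repeats within the first 6 steps — that repeat gives the pumpable loop.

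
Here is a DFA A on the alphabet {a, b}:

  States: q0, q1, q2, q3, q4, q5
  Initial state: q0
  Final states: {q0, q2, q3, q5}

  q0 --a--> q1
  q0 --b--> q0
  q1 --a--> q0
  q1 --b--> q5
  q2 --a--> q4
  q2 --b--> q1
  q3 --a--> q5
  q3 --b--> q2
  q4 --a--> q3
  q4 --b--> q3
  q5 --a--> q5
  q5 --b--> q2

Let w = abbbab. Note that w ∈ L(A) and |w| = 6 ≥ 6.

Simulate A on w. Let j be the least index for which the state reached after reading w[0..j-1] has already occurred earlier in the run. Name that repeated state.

State sequence: q0 -a-> q1 -b-> q5 -b-> q2 -b-> q1 -a-> q0 -b-> q0
First repeat at step 4: q1 was already visited.

The earliest repeat is at step j = 4: A is in q1, which it already visited at step i = 1.
With |Q| = 6, pigeonhole forces a state repeat no later than step 6; the substring read between the first and second visits to that state can be pumped.

q1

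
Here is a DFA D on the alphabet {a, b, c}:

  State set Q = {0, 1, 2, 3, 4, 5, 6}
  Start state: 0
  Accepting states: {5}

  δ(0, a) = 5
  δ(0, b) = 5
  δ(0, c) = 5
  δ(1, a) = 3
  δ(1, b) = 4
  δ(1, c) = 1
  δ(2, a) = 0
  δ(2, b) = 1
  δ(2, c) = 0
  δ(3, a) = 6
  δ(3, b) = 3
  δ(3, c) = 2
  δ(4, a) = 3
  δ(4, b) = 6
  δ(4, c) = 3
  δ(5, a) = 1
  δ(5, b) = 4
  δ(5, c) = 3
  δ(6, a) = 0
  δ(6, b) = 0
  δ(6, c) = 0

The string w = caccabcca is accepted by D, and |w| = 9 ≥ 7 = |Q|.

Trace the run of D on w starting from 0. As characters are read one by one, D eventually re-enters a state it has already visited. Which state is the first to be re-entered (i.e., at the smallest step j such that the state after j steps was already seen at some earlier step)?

1

Run of D on w = c a c c a b c c a:
  step 0: 0  (start)
  step 1: 5  (read c: 0→5)
  step 2: 1  (read a: 5→1)
  step 3: 1  (read c: 1→1)   ← first repeat (1 seen earlier)
  step 4: 1  (read c: 1→1)
  step 5: 3  (read a: 1→3)
  step 6: 3  (read b: 3→3)
  step 7: 2  (read c: 3→2)
  step 8: 0  (read c: 2→0)
  step 9: 5  (read a: 0→5)

The earliest repeat is at step j = 3: D is in 1, which it already visited at step i = 2.
Since D has 7 states, any run of length ≥ 7 visits 7+1 states, so by pigeonhole some state repeats within the first 7 steps — that repeat gives the pumpable loop.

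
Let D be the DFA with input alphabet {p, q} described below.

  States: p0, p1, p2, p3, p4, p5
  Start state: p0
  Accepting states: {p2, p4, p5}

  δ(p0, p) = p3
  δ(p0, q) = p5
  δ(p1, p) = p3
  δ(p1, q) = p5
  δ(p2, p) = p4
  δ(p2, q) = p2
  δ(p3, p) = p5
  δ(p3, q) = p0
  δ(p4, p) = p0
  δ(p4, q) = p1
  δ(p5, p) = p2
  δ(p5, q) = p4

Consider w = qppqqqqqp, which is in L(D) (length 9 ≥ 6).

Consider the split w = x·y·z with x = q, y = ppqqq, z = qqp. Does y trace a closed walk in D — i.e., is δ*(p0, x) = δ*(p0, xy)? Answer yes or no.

State sequence: p0 -q-> p5 -p-> p2 -p-> p4 -q-> p1 -q-> p5 -q-> p4

After x (step 1): p5. After xy (step 6): p4.
They differ (p5 ≠ p4), so y is not a cycle from the state after x; this split is not the one the pumping-lemma construction produces, and pumping y need not keep the string in L(D).

no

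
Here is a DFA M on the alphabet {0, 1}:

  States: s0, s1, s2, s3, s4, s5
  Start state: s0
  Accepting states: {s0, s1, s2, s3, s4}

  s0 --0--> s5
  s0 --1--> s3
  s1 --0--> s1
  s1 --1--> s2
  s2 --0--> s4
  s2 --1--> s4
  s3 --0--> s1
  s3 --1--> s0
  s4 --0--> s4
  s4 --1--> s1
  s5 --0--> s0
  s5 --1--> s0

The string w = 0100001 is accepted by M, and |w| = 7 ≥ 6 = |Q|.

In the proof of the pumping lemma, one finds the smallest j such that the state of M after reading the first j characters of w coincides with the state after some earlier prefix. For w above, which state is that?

State sequence: s0 -0-> s5 -1-> s0 -0-> s5 -0-> s0 -0-> s5 -0-> s0 -1-> s3
First repeat at step 2: s0 was already visited.

The earliest repeat is at step j = 2: M is in s0, which it already visited at step i = 0.
The DFA has 6 states, so the proof of the pumping lemma guarantees a repeated state among the first 6+1 visited; the segment between the two visits is the pumpable y.

s0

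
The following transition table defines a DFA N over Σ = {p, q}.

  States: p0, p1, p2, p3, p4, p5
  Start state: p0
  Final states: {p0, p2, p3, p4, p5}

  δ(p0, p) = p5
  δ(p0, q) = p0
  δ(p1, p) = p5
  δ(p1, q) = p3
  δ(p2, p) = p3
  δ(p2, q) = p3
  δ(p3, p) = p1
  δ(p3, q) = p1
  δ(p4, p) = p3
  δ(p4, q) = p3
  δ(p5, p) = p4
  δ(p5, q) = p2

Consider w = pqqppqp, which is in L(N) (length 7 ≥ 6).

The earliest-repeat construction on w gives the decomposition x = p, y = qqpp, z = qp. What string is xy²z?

xy^2z = p·qqpp·qqpp·qp = pqqppqqppqp.
Reading y = qqpp takes N from p5 back to p5, so after x·y·y the machine is still in p5, and z then leads to the accepting state p3. Hence pqqppqqppqp ∈ L(N).

pqqppqqppqp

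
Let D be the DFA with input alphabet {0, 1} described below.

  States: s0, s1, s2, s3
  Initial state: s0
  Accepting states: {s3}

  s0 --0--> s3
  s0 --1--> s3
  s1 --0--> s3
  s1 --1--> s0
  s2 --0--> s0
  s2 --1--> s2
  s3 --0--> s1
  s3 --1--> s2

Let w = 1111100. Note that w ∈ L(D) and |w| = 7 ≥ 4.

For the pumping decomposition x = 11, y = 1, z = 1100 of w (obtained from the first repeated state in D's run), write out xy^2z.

11111100

xy^2z = 11·1·1·1100 = 11111100.
Reading y = 1 takes D from s2 back to s2, so after x·y·y the machine is still in s2, and z then leads to the accepting state s3. Hence 11111100 ∈ L(D).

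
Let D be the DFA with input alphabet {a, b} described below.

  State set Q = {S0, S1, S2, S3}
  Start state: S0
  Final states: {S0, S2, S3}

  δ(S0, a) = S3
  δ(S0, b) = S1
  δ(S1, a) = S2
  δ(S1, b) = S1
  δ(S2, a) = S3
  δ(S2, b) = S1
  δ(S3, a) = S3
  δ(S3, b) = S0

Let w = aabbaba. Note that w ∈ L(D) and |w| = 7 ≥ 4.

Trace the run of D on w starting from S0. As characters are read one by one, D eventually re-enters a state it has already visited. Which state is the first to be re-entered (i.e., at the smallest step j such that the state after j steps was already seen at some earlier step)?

Run of D on w = a a b b a b a:
  step 0: S0  (start)
  step 1: S3  (read a: S0→S3)
  step 2: S3  (read a: S3→S3)   ← first repeat (S3 seen earlier)
  step 3: S0  (read b: S3→S0)
  step 4: S1  (read b: S0→S1)
  step 5: S2  (read a: S1→S2)
  step 6: S1  (read b: S2→S1)
  step 7: S2  (read a: S1→S2)

The earliest repeat is at step j = 2: D is in S3, which it already visited at step i = 1.
Pumping length from the standard proof: p = 4 (the number of states). The repeated state found above gives |xy| = j ≤ 4 and |y| = j − i ≥ 1.

S3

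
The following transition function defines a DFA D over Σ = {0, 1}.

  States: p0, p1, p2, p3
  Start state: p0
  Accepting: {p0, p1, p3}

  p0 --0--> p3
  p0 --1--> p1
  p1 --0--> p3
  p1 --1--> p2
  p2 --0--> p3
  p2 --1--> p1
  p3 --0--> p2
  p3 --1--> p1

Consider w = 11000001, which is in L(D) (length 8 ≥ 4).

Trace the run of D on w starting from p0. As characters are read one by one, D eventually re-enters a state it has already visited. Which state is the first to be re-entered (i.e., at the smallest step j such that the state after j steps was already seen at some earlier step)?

Run of D on w = 1 1 0 0 0 0 0 1:
  step 0: p0  (start)
  step 1: p1  (read 1: p0→p1)
  step 2: p2  (read 1: p1→p2)
  step 3: p3  (read 0: p2→p3)
  step 4: p2  (read 0: p3→p2)   ← first repeat (p2 seen earlier)
  step 5: p3  (read 0: p2→p3)
  step 6: p2  (read 0: p3→p2)
  step 7: p3  (read 0: p2→p3)
  step 8: p1  (read 1: p3→p1)

The earliest repeat is at step j = 4: D is in p2, which it already visited at step i = 2.
With |Q| = 4, pigeonhole forces a state repeat no later than step 4; the substring read between the first and second visits to that state can be pumped.

p2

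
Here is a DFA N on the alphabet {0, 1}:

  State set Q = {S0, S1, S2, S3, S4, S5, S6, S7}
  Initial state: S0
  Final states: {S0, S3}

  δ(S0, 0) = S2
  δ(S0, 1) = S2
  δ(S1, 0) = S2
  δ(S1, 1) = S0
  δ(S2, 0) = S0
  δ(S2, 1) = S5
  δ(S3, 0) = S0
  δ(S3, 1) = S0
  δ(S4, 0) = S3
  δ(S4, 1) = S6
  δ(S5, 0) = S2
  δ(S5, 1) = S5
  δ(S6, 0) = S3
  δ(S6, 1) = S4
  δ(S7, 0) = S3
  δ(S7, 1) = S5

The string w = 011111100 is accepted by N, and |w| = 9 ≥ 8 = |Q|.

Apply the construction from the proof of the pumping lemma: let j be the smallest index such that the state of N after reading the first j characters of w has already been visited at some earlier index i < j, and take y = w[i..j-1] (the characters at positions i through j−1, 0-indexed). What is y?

1

Run of N on w = 0 1 1 1 1 1 1 0 0:
  step 0: S0  (start)
  step 1: S2  (read 0: S0→S2)
  step 2: S5  (read 1: S2→S5)
  step 3: S5  (read 1: S5→S5)   ← first repeat (S5 seen earlier)
  step 4: S5  (read 1: S5→S5)
  step 5: S5  (read 1: S5→S5)
  step 6: S5  (read 1: S5→S5)
  step 7: S5  (read 1: S5→S5)
  step 8: S2  (read 0: S5→S2)
  step 9: S0  (read 0: S2→S0)

So i = 2, j = 3, giving x = w[0:2] = 01, y = w[2:3] = 1, z = w[3:9] = 111100.
Check: |xy| = 3 ≤ 8 and |y| = 1 ≥ 1. Reading y takes N from S5 back to S5, so every xyⁱz is accepted.
With |Q| = 8, pigeonhole forces a state repeat no later than step 8; the substring read between the first and second visits to that state can be pumped.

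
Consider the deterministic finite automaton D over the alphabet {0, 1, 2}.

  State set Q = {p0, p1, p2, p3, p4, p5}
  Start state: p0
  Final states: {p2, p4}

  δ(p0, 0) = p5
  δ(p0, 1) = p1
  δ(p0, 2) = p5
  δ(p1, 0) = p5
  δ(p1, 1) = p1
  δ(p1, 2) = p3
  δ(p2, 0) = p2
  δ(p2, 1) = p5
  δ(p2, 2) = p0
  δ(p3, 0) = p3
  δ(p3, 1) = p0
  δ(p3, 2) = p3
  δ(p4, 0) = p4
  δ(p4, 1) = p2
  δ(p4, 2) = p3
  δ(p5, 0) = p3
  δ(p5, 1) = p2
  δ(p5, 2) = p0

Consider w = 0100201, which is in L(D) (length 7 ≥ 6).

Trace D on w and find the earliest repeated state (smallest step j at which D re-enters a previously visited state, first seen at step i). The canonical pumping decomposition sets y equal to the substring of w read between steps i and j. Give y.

0

Run of D on w = 0 1 0 0 2 0 1:
  step 0: p0  (start)
  step 1: p5  (read 0: p0→p5)
  step 2: p2  (read 1: p5→p2)
  step 3: p2  (read 0: p2→p2)   ← first repeat (p2 seen earlier)
  step 4: p2  (read 0: p2→p2)
  step 5: p0  (read 2: p2→p0)
  step 6: p5  (read 0: p0→p5)
  step 7: p2  (read 1: p5→p2)

So i = 2, j = 3, giving x = w[0:2] = 01, y = w[2:3] = 0, z = w[3:7] = 0201.
Check: |xy| = 3 ≤ 6 and |y| = 1 ≥ 1. Reading y takes D from p2 back to p2, so every xyⁱz is accepted.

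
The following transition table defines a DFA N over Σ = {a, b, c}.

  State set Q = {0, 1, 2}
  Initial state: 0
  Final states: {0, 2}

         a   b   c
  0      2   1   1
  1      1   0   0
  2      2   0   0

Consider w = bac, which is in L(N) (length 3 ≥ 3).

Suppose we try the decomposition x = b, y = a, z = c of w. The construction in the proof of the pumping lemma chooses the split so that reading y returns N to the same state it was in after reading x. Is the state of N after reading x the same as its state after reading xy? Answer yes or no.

State sequence: 0 -b-> 1 -a-> 1

After x (step 1): 1. After xy (step 2): 1.
They match, so y = a drives N around a cycle from 1 back to itself; pumping y any number of times keeps N in 1 before reading z, and xyⁱz ∈ L(N) for every i ≥ 0.

yes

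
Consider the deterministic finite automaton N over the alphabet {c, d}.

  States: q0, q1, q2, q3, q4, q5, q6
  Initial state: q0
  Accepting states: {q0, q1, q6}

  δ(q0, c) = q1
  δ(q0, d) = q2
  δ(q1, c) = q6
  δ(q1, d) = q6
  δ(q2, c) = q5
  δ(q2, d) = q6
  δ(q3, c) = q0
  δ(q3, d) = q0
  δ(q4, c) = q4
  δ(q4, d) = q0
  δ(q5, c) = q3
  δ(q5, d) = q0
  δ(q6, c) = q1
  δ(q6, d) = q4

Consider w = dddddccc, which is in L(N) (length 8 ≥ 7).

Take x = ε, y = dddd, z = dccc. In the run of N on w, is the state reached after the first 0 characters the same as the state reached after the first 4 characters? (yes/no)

State sequence: q0 -d-> q2 -d-> q6 -d-> q4 -d-> q0

After x (step 0): q0. After xy (step 4): q0.
They match, so y = dddd drives N around a cycle from q0 back to itself; pumping y any number of times keeps N in q0 before reading z, and xyⁱz ∈ L(N) for every i ≥ 0.

yes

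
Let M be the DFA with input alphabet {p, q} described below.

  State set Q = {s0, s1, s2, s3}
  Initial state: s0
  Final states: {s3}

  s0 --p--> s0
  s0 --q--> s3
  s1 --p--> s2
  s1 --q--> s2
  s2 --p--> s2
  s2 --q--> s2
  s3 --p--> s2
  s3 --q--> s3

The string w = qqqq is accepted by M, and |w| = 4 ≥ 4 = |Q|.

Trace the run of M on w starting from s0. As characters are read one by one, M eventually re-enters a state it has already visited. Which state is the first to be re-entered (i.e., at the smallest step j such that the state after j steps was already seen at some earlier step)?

s3

Run of M on w = q q q q:
  step 0: s0  (start)
  step 1: s3  (read q: s0→s3)
  step 2: s3  (read q: s3→s3)   ← first repeat (s3 seen earlier)
  step 3: s3  (read q: s3→s3)
  step 4: s3  (read q: s3→s3)

The earliest repeat is at step j = 2: M is in s3, which it already visited at step i = 1.
Pumping length from the standard proof: p = 4 (the number of states). The repeated state found above gives |xy| = j ≤ 4 and |y| = j − i ≥ 1.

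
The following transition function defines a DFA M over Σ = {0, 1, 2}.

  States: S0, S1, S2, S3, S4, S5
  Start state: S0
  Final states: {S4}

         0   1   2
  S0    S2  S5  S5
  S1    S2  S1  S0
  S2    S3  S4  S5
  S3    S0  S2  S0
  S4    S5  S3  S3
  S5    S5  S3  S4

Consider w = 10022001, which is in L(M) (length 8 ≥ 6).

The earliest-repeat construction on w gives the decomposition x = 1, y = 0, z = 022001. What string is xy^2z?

xy^2z = 1·0·0·022001 = 100022001.
Reading y = 0 takes M from S5 back to S5, so after x·y·y the machine is still in S5, and z then leads to the accepting state S4. Hence 100022001 ∈ L(M).

100022001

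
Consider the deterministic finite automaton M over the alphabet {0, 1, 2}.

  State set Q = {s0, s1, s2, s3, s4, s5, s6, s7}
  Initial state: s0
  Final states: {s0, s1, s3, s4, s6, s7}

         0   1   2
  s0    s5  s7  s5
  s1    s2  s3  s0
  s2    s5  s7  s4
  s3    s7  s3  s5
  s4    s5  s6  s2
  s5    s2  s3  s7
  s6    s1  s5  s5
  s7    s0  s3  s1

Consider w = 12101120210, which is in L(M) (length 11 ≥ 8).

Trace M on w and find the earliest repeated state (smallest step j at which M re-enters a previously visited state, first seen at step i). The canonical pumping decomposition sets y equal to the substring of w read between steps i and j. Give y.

Run of M on w = 1 2 1 0 1 1 2 0 2 1 0:
  step 0: s0  (start)
  step 1: s7  (read 1: s0→s7)
  step 2: s1  (read 2: s7→s1)
  step 3: s3  (read 1: s1→s3)
  step 4: s7  (read 0: s3→s7)   ← first repeat (s7 seen earlier)
  step 5: s3  (read 1: s7→s3)
  step 6: s3  (read 1: s3→s3)
  step 7: s5  (read 2: s3→s5)
  step 8: s2  (read 0: s5→s2)
  step 9: s4  (read 2: s2→s4)
  step 10: s6  (read 1: s4→s6)
  step 11: s1  (read 0: s6→s1)

So i = 1, j = 4, giving x = w[0:1] = 1, y = w[1:4] = 210, z = w[4:11] = 1120210.
Check: |xy| = 4 ≤ 8 and |y| = 3 ≥ 1. Reading y takes M from s7 back to s7, so every xyⁱz is accepted.
The DFA has 8 states, so the proof of the pumping lemma guarantees a repeated state among the first 8+1 visited; the segment between the two visits is the pumpable y.

210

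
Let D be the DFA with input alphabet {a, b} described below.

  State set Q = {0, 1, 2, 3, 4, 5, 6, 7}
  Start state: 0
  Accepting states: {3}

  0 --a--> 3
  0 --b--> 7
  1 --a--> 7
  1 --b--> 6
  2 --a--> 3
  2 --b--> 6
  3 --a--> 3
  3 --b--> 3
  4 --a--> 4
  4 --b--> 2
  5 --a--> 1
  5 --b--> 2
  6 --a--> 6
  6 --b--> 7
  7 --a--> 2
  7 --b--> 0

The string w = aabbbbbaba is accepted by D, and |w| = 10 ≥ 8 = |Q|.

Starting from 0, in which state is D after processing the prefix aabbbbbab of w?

3

Run of D on the first 9 characters of w = a a b b b b b a b:
  step 0: 0  (start)
  step 1: 3  (read a: 0→3)
  step 2: 3  (read a: 3→3)
  step 3: 3  (read b: 3→3)
  step 4: 3  (read b: 3→3)
  step 5: 3  (read b: 3→3)
  step 6: 3  (read b: 3→3)
  step 7: 3  (read b: 3→3)
  step 8: 3  (read a: 3→3)
  step 9: 3  (read b: 3→3)

After reading 9 characters, D is in state 3.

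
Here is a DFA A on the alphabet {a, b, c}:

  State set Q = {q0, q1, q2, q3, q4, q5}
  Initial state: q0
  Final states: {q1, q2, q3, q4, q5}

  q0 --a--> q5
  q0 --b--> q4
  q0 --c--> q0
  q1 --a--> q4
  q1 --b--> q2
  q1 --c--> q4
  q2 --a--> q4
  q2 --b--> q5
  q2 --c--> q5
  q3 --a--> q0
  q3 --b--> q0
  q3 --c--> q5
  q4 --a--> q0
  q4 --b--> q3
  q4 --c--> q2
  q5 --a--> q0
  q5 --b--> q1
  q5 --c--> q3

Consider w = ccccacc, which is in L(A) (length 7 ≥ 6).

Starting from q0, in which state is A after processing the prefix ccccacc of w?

State sequence: q0 -c-> q0 -c-> q0 -c-> q0 -c-> q0 -a-> q5 -c-> q3 -c-> q5

After reading 7 characters, A is in state q5.

q5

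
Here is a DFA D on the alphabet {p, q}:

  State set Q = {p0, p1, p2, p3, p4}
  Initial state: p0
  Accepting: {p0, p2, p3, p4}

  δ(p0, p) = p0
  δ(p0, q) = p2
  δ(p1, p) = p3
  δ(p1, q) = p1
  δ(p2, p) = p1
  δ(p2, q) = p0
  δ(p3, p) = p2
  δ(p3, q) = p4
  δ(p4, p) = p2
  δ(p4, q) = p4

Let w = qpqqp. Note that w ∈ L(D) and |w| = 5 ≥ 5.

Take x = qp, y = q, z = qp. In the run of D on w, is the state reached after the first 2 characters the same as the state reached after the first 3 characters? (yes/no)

Run of D on the first 3 characters of w = q p q:
  step 0: p0  (start)
  step 1: p2  (read q: p0→p2)
  step 2: p1  (read p: p2→p1)
  step 3: p1  (read q: p1→p1)

After x (step 2): p1. After xy (step 3): p1.
They match, so y = q drives D around a cycle from p1 back to itself; pumping y any number of times keeps D in p1 before reading z, and xyⁱz ∈ L(D) for every i ≥ 0.

yes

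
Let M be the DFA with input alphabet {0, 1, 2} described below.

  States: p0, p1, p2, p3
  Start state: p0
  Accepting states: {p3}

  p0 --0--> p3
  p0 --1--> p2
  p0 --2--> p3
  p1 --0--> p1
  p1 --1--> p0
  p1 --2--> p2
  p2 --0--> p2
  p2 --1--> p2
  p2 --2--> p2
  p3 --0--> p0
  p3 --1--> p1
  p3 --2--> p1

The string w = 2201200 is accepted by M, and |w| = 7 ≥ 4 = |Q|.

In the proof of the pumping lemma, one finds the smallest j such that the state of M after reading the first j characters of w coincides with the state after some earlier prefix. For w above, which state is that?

Run of M on w = 2 2 0 1 2 0 0:
  step 0: p0  (start)
  step 1: p3  (read 2: p0→p3)
  step 2: p1  (read 2: p3→p1)
  step 3: p1  (read 0: p1→p1)   ← first repeat (p1 seen earlier)
  step 4: p0  (read 1: p1→p0)
  step 5: p3  (read 2: p0→p3)
  step 6: p0  (read 0: p3→p0)
  step 7: p3  (read 0: p0→p3)

The earliest repeat is at step j = 3: M is in p1, which it already visited at step i = 2.
Since M has 4 states, any run of length ≥ 4 visits 4+1 states, so by pigeonhole some state repeats within the first 4 steps — that repeat gives the pumpable loop.

p1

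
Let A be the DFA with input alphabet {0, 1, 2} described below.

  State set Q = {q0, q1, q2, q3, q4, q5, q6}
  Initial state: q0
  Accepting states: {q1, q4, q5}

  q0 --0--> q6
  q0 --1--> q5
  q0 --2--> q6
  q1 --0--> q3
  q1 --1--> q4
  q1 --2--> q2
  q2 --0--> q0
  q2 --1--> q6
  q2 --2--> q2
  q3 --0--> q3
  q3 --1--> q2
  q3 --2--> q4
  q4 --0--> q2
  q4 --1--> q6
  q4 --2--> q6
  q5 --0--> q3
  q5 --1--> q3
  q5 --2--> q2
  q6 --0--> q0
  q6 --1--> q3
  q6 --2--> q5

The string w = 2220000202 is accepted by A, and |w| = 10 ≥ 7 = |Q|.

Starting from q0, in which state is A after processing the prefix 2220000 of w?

q6

State sequence: q0 -2-> q6 -2-> q5 -2-> q2 -0-> q0 -0-> q6 -0-> q0 -0-> q6

After reading 7 characters, A is in state q6.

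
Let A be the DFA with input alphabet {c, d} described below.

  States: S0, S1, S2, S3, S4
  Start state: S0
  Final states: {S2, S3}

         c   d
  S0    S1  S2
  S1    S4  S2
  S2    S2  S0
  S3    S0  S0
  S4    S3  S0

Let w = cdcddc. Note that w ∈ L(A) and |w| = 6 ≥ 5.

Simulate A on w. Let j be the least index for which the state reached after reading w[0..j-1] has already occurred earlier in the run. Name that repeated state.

Run of A on w = c d c d d c:
  step 0: S0  (start)
  step 1: S1  (read c: S0→S1)
  step 2: S2  (read d: S1→S2)
  step 3: S2  (read c: S2→S2)   ← first repeat (S2 seen earlier)
  step 4: S0  (read d: S2→S0)
  step 5: S2  (read d: S0→S2)
  step 6: S2  (read c: S2→S2)

The earliest repeat is at step j = 3: A is in S2, which it already visited at step i = 2.
Since A has 5 states, any run of length ≥ 5 visits 5+1 states, so by pigeonhole some state repeats within the first 5 steps — that repeat gives the pumpable loop.

S2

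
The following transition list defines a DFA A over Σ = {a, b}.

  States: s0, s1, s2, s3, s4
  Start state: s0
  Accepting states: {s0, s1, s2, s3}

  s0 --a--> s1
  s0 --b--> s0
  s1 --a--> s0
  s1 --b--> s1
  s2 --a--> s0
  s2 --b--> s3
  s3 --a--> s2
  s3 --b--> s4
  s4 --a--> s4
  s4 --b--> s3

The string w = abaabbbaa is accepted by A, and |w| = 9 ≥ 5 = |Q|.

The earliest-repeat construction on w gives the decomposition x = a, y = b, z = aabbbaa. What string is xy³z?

abbbaabbbaa

xy^3z = a·b·b·b·aabbbaa = abbbaabbbaa.
Reading y = b takes A from s1 back to s1, so after x·y·y·y the machine is still in s1, and z then leads to the accepting state s1. Hence abbbaabbbaa ∈ L(A).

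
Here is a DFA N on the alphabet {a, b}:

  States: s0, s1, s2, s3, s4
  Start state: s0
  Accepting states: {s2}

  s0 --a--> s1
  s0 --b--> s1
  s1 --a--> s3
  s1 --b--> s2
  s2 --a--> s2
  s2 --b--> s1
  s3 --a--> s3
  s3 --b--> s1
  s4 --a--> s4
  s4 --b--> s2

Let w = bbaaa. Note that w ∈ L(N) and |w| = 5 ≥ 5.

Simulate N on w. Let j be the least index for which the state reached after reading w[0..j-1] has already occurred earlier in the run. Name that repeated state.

s2

State sequence: s0 -b-> s1 -b-> s2 -a-> s2 -a-> s2 -a-> s2
First repeat at step 3: s2 was already visited.

The earliest repeat is at step j = 3: N is in s2, which it already visited at step i = 2.
The DFA has 5 states, so the proof of the pumping lemma guarantees a repeated state among the first 5+1 visited; the segment between the two visits is the pumpable y.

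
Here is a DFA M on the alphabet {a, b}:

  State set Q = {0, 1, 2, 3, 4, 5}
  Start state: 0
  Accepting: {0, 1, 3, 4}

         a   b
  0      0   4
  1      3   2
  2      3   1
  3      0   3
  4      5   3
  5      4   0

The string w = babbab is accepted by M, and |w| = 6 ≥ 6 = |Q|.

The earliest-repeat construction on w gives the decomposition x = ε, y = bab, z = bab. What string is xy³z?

xy^3z = ε·bab·bab·bab·bab = babbabbabbab.
Reading y = bab takes M from 0 back to 0, so after x·y·y·y the machine is still in 0, and z then leads to the accepting state 0. Hence babbabbabbab ∈ L(M).

babbabbabbab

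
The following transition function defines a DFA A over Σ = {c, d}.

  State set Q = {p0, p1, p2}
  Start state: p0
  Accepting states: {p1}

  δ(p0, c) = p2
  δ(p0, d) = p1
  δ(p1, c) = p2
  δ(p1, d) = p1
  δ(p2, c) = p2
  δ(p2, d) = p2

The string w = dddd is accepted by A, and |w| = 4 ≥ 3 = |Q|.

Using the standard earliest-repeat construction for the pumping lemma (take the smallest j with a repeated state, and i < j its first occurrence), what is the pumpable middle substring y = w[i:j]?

State sequence: p0 -d-> p1 -d-> p1 -d-> p1 -d-> p1
First repeat at step 2: p1 was already visited.

So i = 1, j = 2, giving x = w[0:1] = d, y = w[1:2] = d, z = w[2:4] = dd.
Check: |xy| = 2 ≤ 3 and |y| = 1 ≥ 1. Reading y takes A from p1 back to p1, so every xyⁱz is accepted.

d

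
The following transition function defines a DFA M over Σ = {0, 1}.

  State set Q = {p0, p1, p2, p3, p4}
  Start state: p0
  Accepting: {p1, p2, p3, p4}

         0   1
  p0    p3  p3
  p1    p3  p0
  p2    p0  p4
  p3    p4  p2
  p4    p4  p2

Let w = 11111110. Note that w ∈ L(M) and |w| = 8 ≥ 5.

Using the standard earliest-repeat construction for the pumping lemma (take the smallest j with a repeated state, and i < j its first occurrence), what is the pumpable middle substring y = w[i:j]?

Run of M on w = 1 1 1 1 1 1 1 0:
  step 0: p0  (start)
  step 1: p3  (read 1: p0→p3)
  step 2: p2  (read 1: p3→p2)
  step 3: p4  (read 1: p2→p4)
  step 4: p2  (read 1: p4→p2)   ← first repeat (p2 seen earlier)
  step 5: p4  (read 1: p2→p4)
  step 6: p2  (read 1: p4→p2)
  step 7: p4  (read 1: p2→p4)
  step 8: p4  (read 0: p4→p4)

So i = 2, j = 4, giving x = w[0:2] = 11, y = w[2:4] = 11, z = w[4:8] = 1110.
Check: |xy| = 4 ≤ 5 and |y| = 2 ≥ 1. Reading y takes M from p2 back to p2, so every xyⁱz is accepted.
The DFA has 5 states, so the proof of the pumping lemma guarantees a repeated state among the first 5+1 visited; the segment between the two visits is the pumpable y.

11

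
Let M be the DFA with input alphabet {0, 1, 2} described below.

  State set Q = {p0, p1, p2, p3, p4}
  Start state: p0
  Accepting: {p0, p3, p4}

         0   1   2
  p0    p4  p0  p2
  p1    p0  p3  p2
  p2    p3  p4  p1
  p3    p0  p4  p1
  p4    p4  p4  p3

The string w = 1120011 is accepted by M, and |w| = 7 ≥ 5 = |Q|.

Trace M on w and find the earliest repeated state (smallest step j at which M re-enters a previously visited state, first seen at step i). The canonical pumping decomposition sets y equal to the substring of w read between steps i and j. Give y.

Run of M on w = 1 1 2 0 0 1 1:
  step 0: p0  (start)
  step 1: p0  (read 1: p0→p0)   ← first repeat (p0 seen earlier)
  step 2: p0  (read 1: p0→p0)
  step 3: p2  (read 2: p0→p2)
  step 4: p3  (read 0: p2→p3)
  step 5: p0  (read 0: p3→p0)
  step 6: p0  (read 1: p0→p0)
  step 7: p0  (read 1: p0→p0)

So i = 0, j = 1, giving x = w[0:0] = ε, y = w[0:1] = 1, z = w[1:7] = 120011.
Check: |xy| = 1 ≤ 5 and |y| = 1 ≥ 1. Reading y takes M from p0 back to p0, so every xyⁱz is accepted.

1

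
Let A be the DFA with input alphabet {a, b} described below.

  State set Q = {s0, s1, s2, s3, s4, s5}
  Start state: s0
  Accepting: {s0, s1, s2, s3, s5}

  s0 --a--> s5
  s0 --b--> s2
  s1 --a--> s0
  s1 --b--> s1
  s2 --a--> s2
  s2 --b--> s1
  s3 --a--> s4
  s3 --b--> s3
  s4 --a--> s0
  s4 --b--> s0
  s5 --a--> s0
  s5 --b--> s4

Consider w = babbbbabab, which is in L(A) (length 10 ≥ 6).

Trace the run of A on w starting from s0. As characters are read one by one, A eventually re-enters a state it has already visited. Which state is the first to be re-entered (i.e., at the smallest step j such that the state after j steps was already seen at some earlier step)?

s2

Run of A on w = b a b b b b a b a b:
  step 0: s0  (start)
  step 1: s2  (read b: s0→s2)
  step 2: s2  (read a: s2→s2)   ← first repeat (s2 seen earlier)
  step 3: s1  (read b: s2→s1)
  step 4: s1  (read b: s1→s1)
  step 5: s1  (read b: s1→s1)
  step 6: s1  (read b: s1→s1)
  step 7: s0  (read a: s1→s0)
  step 8: s2  (read b: s0→s2)
  step 9: s2  (read a: s2→s2)
  step 10: s1  (read b: s2→s1)

The earliest repeat is at step j = 2: A is in s2, which it already visited at step i = 1.
Pumping length from the standard proof: p = 6 (the number of states). The repeated state found above gives |xy| = j ≤ 6 and |y| = j − i ≥ 1.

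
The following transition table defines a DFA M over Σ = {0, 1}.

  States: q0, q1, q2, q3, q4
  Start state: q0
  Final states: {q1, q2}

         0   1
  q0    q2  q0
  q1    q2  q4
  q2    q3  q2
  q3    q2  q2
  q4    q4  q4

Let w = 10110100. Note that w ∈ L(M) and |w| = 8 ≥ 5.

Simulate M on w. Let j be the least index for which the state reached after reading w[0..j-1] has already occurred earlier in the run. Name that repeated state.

Run of M on w = 1 0 1 1 0 1 0 0:
  step 0: q0  (start)
  step 1: q0  (read 1: q0→q0)   ← first repeat (q0 seen earlier)
  step 2: q2  (read 0: q0→q2)
  step 3: q2  (read 1: q2→q2)
  step 4: q2  (read 1: q2→q2)
  step 5: q3  (read 0: q2→q3)
  step 6: q2  (read 1: q3→q2)
  step 7: q3  (read 0: q2→q3)
  step 8: q2  (read 0: q3→q2)

The earliest repeat is at step j = 1: M is in q0, which it already visited at step i = 0.
Pumping length from the standard proof: p = 5 (the number of states). The repeated state found above gives |xy| = j ≤ 5 and |y| = j − i ≥ 1.

q0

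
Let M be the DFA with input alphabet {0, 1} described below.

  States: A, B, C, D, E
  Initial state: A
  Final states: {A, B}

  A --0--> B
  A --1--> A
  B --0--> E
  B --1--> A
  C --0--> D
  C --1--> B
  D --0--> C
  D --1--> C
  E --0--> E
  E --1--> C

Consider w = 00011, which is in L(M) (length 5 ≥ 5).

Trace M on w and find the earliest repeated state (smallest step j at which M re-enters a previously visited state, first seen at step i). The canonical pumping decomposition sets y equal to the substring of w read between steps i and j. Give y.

0

Run of M on w = 0 0 0 1 1:
  step 0: A  (start)
  step 1: B  (read 0: A→B)
  step 2: E  (read 0: B→E)
  step 3: E  (read 0: E→E)   ← first repeat (E seen earlier)
  step 4: C  (read 1: E→C)
  step 5: B  (read 1: C→B)

So i = 2, j = 3, giving x = w[0:2] = 00, y = w[2:3] = 0, z = w[3:5] = 11.
Check: |xy| = 3 ≤ 5 and |y| = 1 ≥ 1. Reading y takes M from E back to E, so every xyⁱz is accepted.
Since M has 5 states, any run of length ≥ 5 visits 5+1 states, so by pigeonhole some state repeats within the first 5 steps — that repeat gives the pumpable loop.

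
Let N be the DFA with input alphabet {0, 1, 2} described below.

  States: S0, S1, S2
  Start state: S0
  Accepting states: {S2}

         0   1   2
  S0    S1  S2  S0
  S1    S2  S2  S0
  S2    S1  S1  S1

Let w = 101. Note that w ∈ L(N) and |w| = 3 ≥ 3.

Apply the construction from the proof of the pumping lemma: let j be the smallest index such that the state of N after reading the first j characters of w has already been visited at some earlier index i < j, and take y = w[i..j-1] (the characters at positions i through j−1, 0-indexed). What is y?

Run of N on w = 1 0 1:
  step 0: S0  (start)
  step 1: S2  (read 1: S0→S2)
  step 2: S1  (read 0: S2→S1)
  step 3: S2  (read 1: S1→S2)   ← first repeat (S2 seen earlier)

So i = 1, j = 3, giving x = w[0:1] = 1, y = w[1:3] = 01, z = w[3:3] = ε.
Check: |xy| = 3 ≤ 3 and |y| = 2 ≥ 1. Reading y takes N from S2 back to S2, so every xyⁱz is accepted.

01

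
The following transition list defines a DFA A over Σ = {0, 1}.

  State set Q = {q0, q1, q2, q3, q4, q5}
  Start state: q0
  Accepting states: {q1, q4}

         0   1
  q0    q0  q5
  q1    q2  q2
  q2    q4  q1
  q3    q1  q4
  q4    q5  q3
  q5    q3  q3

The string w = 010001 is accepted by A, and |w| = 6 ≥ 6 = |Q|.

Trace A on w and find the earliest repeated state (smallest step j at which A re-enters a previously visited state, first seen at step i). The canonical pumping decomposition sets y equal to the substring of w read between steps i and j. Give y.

0

Run of A on w = 0 1 0 0 0 1:
  step 0: q0  (start)
  step 1: q0  (read 0: q0→q0)   ← first repeat (q0 seen earlier)
  step 2: q5  (read 1: q0→q5)
  step 3: q3  (read 0: q5→q3)
  step 4: q1  (read 0: q3→q1)
  step 5: q2  (read 0: q1→q2)
  step 6: q1  (read 1: q2→q1)

So i = 0, j = 1, giving x = w[0:0] = ε, y = w[0:1] = 0, z = w[1:6] = 10001.
Check: |xy| = 1 ≤ 6 and |y| = 1 ≥ 1. Reading y takes A from q0 back to q0, so every xyⁱz is accepted.
The DFA has 6 states, so the proof of the pumping lemma guarantees a repeated state among the first 6+1 visited; the segment between the two visits is the pumpable y.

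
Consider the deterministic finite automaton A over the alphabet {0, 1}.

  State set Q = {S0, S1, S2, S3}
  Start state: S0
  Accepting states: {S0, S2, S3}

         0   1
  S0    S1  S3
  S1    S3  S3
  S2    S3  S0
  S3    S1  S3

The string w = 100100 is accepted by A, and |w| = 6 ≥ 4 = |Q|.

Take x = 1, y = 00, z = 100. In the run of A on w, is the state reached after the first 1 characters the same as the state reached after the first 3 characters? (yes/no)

Run of A on the first 3 characters of w = 1 0 0:
  step 0: S0  (start)
  step 1: S3  (read 1: S0→S3)
  step 2: S1  (read 0: S3→S1)
  step 3: S3  (read 0: S1→S3)

After x (step 1): S3. After xy (step 3): S3.
They match, so y = 00 drives A around a cycle from S3 back to itself; pumping y any number of times keeps A in S3 before reading z, and xyⁱz ∈ L(A) for every i ≥ 0.

yes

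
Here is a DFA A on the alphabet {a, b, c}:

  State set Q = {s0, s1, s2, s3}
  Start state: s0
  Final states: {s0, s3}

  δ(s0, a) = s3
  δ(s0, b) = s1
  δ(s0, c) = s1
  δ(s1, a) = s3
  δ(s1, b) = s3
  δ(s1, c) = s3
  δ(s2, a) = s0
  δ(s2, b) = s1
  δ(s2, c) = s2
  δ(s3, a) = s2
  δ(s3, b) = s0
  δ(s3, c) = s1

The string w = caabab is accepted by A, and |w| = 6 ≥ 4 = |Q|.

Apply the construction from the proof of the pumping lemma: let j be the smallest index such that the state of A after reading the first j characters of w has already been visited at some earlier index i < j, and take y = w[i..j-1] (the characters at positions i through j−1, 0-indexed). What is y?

State sequence: s0 -c-> s1 -a-> s3 -a-> s2 -b-> s1 -a-> s3 -b-> s0
First repeat at step 4: s1 was already visited.

So i = 1, j = 4, giving x = w[0:1] = c, y = w[1:4] = aab, z = w[4:6] = ab.
Check: |xy| = 4 ≤ 4 and |y| = 3 ≥ 1. Reading y takes A from s1 back to s1, so every xyⁱz is accepted.

aab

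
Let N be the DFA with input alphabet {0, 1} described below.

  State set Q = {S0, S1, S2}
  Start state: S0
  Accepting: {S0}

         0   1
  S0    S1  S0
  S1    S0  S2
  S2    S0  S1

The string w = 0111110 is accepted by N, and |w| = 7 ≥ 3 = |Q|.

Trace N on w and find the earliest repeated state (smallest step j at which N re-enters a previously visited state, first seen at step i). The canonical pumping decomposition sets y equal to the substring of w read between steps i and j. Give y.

11

State sequence: S0 -0-> S1 -1-> S2 -1-> S1 -1-> S2 -1-> S1 -1-> S2 -0-> S0
First repeat at step 3: S1 was already visited.

So i = 1, j = 3, giving x = w[0:1] = 0, y = w[1:3] = 11, z = w[3:7] = 1110.
Check: |xy| = 3 ≤ 3 and |y| = 2 ≥ 1. Reading y takes N from S1 back to S1, so every xyⁱz is accepted.
With |Q| = 3, pigeonhole forces a state repeat no later than step 3; the substring read between the first and second visits to that state can be pumped.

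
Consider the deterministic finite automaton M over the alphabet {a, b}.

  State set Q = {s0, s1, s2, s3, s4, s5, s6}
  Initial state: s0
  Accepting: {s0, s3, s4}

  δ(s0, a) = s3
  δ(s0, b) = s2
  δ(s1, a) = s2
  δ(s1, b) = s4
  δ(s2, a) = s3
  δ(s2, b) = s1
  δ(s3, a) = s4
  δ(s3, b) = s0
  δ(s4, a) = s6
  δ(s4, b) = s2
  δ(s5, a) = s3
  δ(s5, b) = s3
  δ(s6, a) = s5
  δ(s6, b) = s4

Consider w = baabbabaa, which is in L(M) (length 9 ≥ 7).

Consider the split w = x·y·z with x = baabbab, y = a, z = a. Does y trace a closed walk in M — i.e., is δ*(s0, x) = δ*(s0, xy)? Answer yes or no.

Run of M on the first 8 characters of w = b a a b b a b a:
  step 0: s0  (start)
  step 1: s2  (read b: s0→s2)
  step 2: s3  (read a: s2→s3)
  step 3: s4  (read a: s3→s4)
  step 4: s2  (read b: s4→s2)
  step 5: s1  (read b: s2→s1)
  step 6: s2  (read a: s1→s2)
  step 7: s1  (read b: s2→s1)
  step 8: s2  (read a: s1→s2)

After x (step 7): s1. After xy (step 8): s2.
They differ (s1 ≠ s2), so y is not a cycle from the state after x; this split is not the one the pumping-lemma construction produces, and pumping y need not keep the string in L(M).

no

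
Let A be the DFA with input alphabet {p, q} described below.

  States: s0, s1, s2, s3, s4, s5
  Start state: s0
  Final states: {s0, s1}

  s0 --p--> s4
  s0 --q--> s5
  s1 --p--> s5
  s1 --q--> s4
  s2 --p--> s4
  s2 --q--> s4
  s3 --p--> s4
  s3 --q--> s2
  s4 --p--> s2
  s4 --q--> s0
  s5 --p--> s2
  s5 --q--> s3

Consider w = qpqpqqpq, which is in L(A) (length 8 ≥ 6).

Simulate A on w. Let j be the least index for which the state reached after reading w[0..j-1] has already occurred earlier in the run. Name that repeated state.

State sequence: s0 -q-> s5 -p-> s2 -q-> s4 -p-> s2 -q-> s4 -q-> s0 -p-> s4 -q-> s0
First repeat at step 4: s2 was already visited.

The earliest repeat is at step j = 4: A is in s2, which it already visited at step i = 2.
Since A has 6 states, any run of length ≥ 6 visits 6+1 states, so by pigeonhole some state repeats within the first 6 steps — that repeat gives the pumpable loop.

s2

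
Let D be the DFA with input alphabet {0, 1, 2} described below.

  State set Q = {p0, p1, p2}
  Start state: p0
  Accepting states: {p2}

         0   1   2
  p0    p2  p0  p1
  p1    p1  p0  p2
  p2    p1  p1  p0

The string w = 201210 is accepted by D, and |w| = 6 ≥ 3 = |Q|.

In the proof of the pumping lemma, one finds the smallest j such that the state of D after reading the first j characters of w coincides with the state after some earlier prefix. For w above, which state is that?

Run of D on w = 2 0 1 2 1 0:
  step 0: p0  (start)
  step 1: p1  (read 2: p0→p1)
  step 2: p1  (read 0: p1→p1)   ← first repeat (p1 seen earlier)
  step 3: p0  (read 1: p1→p0)
  step 4: p1  (read 2: p0→p1)
  step 5: p0  (read 1: p1→p0)
  step 6: p2  (read 0: p0→p2)

The earliest repeat is at step j = 2: D is in p1, which it already visited at step i = 1.

p1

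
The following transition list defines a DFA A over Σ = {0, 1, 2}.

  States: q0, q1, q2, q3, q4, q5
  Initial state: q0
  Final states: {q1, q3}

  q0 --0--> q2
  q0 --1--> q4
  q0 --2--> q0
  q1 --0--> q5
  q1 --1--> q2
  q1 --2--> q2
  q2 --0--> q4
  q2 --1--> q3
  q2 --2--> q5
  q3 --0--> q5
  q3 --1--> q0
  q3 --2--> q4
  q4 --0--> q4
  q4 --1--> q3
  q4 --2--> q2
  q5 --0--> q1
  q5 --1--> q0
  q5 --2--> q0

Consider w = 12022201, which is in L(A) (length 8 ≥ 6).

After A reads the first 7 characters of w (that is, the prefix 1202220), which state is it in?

Run of A on the first 7 characters of w = 1 2 0 2 2 2 0:
  step 0: q0  (start)
  step 1: q4  (read 1: q0→q4)
  step 2: q2  (read 2: q4→q2)
  step 3: q4  (read 0: q2→q4)
  step 4: q2  (read 2: q4→q2)
  step 5: q5  (read 2: q2→q5)
  step 6: q0  (read 2: q5→q0)
  step 7: q2  (read 0: q0→q2)

After reading 7 characters, A is in state q2.

q2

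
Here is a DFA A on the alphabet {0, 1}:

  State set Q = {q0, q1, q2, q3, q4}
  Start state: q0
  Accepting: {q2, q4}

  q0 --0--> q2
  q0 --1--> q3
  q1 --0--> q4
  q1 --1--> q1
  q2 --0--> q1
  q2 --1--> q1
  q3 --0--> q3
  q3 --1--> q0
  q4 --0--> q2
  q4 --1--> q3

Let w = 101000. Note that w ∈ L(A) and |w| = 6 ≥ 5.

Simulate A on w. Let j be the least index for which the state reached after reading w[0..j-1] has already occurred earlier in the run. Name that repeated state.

q3

Run of A on w = 1 0 1 0 0 0:
  step 0: q0  (start)
  step 1: q3  (read 1: q0→q3)
  step 2: q3  (read 0: q3→q3)   ← first repeat (q3 seen earlier)
  step 3: q0  (read 1: q3→q0)
  step 4: q2  (read 0: q0→q2)
  step 5: q1  (read 0: q2→q1)
  step 6: q4  (read 0: q1→q4)

The earliest repeat is at step j = 2: A is in q3, which it already visited at step i = 1.
Since A has 5 states, any run of length ≥ 5 visits 5+1 states, so by pigeonhole some state repeats within the first 5 steps — that repeat gives the pumpable loop.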